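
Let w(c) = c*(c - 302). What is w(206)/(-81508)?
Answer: 4944/20377 ≈ 0.24263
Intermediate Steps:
w(c) = c*(-302 + c)
w(206)/(-81508) = (206*(-302 + 206))/(-81508) = (206*(-96))*(-1/81508) = -19776*(-1/81508) = 4944/20377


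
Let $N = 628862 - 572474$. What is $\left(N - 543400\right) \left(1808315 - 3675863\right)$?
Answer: $909518286576$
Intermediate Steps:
$N = 56388$ ($N = 628862 - 572474 = 56388$)
$\left(N - 543400\right) \left(1808315 - 3675863\right) = \left(56388 - 543400\right) \left(1808315 - 3675863\right) = \left(56388 - 543400\right) \left(-1867548\right) = \left(-487012\right) \left(-1867548\right) = 909518286576$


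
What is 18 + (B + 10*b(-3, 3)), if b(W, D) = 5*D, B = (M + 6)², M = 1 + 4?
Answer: 289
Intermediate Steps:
M = 5
B = 121 (B = (5 + 6)² = 11² = 121)
18 + (B + 10*b(-3, 3)) = 18 + (121 + 10*(5*3)) = 18 + (121 + 10*15) = 18 + (121 + 150) = 18 + 271 = 289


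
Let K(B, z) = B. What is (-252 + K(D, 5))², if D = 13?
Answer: 57121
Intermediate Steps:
(-252 + K(D, 5))² = (-252 + 13)² = (-239)² = 57121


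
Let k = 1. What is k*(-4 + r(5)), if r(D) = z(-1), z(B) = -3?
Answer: -7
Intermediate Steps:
r(D) = -3
k*(-4 + r(5)) = 1*(-4 - 3) = 1*(-7) = -7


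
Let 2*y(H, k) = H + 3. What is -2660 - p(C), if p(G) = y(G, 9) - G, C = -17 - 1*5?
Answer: -5345/2 ≈ -2672.5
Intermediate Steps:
y(H, k) = 3/2 + H/2 (y(H, k) = (H + 3)/2 = (3 + H)/2 = 3/2 + H/2)
C = -22 (C = -17 - 5 = -22)
p(G) = 3/2 - G/2 (p(G) = (3/2 + G/2) - G = 3/2 - G/2)
-2660 - p(C) = -2660 - (3/2 - ½*(-22)) = -2660 - (3/2 + 11) = -2660 - 1*25/2 = -2660 - 25/2 = -5345/2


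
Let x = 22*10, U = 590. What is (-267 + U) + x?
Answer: 543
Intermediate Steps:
x = 220
(-267 + U) + x = (-267 + 590) + 220 = 323 + 220 = 543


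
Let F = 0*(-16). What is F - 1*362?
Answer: -362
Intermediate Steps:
F = 0
F - 1*362 = 0 - 1*362 = 0 - 362 = -362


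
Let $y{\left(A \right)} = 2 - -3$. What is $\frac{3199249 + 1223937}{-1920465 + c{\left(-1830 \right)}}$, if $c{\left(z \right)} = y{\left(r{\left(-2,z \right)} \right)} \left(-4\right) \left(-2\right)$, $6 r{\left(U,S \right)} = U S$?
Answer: $- \frac{4423186}{1920425} \approx -2.3032$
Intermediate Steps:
$r{\left(U,S \right)} = \frac{S U}{6}$ ($r{\left(U,S \right)} = \frac{U S}{6} = \frac{S U}{6}$)
$y{\left(A \right)} = 5$ ($y{\left(A \right)} = 2 + 3 = 5$)
$c{\left(z \right)} = 40$ ($c{\left(z \right)} = 5 \left(-4\right) \left(-2\right) = \left(-20\right) \left(-2\right) = 40$)
$\frac{3199249 + 1223937}{-1920465 + c{\left(-1830 \right)}} = \frac{3199249 + 1223937}{-1920465 + 40} = \frac{4423186}{-1920425} = 4423186 \left(- \frac{1}{1920425}\right) = - \frac{4423186}{1920425}$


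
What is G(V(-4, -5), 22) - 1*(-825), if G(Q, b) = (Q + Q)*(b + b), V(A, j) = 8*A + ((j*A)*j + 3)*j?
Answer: 40689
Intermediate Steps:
V(A, j) = 8*A + j*(3 + A*j**2) (V(A, j) = 8*A + ((A*j)*j + 3)*j = 8*A + (A*j**2 + 3)*j = 8*A + (3 + A*j**2)*j = 8*A + j*(3 + A*j**2))
G(Q, b) = 4*Q*b (G(Q, b) = (2*Q)*(2*b) = 4*Q*b)
G(V(-4, -5), 22) - 1*(-825) = 4*(3*(-5) + 8*(-4) - 4*(-5)**3)*22 - 1*(-825) = 4*(-15 - 32 - 4*(-125))*22 + 825 = 4*(-15 - 32 + 500)*22 + 825 = 4*453*22 + 825 = 39864 + 825 = 40689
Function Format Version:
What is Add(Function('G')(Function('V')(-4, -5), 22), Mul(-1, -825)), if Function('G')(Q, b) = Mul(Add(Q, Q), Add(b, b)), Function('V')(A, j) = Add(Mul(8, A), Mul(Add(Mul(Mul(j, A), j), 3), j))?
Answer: 40689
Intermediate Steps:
Function('V')(A, j) = Add(Mul(8, A), Mul(j, Add(3, Mul(A, Pow(j, 2))))) (Function('V')(A, j) = Add(Mul(8, A), Mul(Add(Mul(Mul(A, j), j), 3), j)) = Add(Mul(8, A), Mul(Add(Mul(A, Pow(j, 2)), 3), j)) = Add(Mul(8, A), Mul(Add(3, Mul(A, Pow(j, 2))), j)) = Add(Mul(8, A), Mul(j, Add(3, Mul(A, Pow(j, 2))))))
Function('G')(Q, b) = Mul(4, Q, b) (Function('G')(Q, b) = Mul(Mul(2, Q), Mul(2, b)) = Mul(4, Q, b))
Add(Function('G')(Function('V')(-4, -5), 22), Mul(-1, -825)) = Add(Mul(4, Add(Mul(3, -5), Mul(8, -4), Mul(-4, Pow(-5, 3))), 22), Mul(-1, -825)) = Add(Mul(4, Add(-15, -32, Mul(-4, -125)), 22), 825) = Add(Mul(4, Add(-15, -32, 500), 22), 825) = Add(Mul(4, 453, 22), 825) = Add(39864, 825) = 40689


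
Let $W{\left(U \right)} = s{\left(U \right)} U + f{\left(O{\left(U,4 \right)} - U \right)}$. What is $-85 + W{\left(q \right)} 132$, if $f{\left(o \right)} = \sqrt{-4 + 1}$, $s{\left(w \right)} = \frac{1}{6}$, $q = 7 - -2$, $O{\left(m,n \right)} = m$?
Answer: $113 + 132 i \sqrt{3} \approx 113.0 + 228.63 i$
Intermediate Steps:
$q = 9$ ($q = 7 + 2 = 9$)
$s{\left(w \right)} = \frac{1}{6}$
$f{\left(o \right)} = i \sqrt{3}$ ($f{\left(o \right)} = \sqrt{-3} = i \sqrt{3}$)
$W{\left(U \right)} = \frac{U}{6} + i \sqrt{3}$
$-85 + W{\left(q \right)} 132 = -85 + \left(\frac{1}{6} \cdot 9 + i \sqrt{3}\right) 132 = -85 + \left(\frac{3}{2} + i \sqrt{3}\right) 132 = -85 + \left(198 + 132 i \sqrt{3}\right) = 113 + 132 i \sqrt{3}$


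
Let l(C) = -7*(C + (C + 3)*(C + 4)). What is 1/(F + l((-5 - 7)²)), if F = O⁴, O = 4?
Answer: -1/153044 ≈ -6.5341e-6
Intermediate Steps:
F = 256 (F = 4⁴ = 256)
l(C) = -7*C - 7*(3 + C)*(4 + C) (l(C) = -7*(C + (3 + C)*(4 + C)) = -7*C - 7*(3 + C)*(4 + C))
1/(F + l((-5 - 7)²)) = 1/(256 + (-84 - 56*(-5 - 7)² - 7*(-5 - 7)⁴)) = 1/(256 + (-84 - 56*(-12)² - 7*((-12)²)²)) = 1/(256 + (-84 - 56*144 - 7*144²)) = 1/(256 + (-84 - 8064 - 7*20736)) = 1/(256 + (-84 - 8064 - 145152)) = 1/(256 - 153300) = 1/(-153044) = -1/153044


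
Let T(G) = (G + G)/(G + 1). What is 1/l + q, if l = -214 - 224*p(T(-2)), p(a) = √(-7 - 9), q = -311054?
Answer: -131982078631/424306 + 224*I/212153 ≈ -3.1105e+5 + 0.0010558*I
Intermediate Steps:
T(G) = 2*G/(1 + G) (T(G) = (2*G)/(1 + G) = 2*G/(1 + G))
p(a) = 4*I (p(a) = √(-16) = 4*I)
l = -214 - 896*I ≈ -214.0 - 896.0*I
1/l + q = 1/(-214 - 896*I) - 311054 = (-214 + 896*I)/848612 - 311054 = -311054 + (-214 + 896*I)/848612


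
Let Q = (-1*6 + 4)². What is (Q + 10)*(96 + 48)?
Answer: 2016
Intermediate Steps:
Q = 4 (Q = (-6 + 4)² = (-2)² = 4)
(Q + 10)*(96 + 48) = (4 + 10)*(96 + 48) = 14*144 = 2016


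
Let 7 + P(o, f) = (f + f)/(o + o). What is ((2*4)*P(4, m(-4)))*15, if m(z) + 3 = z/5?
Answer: -954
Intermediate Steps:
m(z) = -3 + z/5
P(o, f) = -7 + f/o (P(o, f) = -7 + (f + f)/(o + o) = -7 + (2*f)/((2*o)) = -7 + (2*f)*(1/(2*o)) = -7 + f/o)
((2*4)*P(4, m(-4)))*15 = ((2*4)*(-7 + (-3 + (1/5)*(-4))/4))*15 = (8*(-7 + (-3 - 4/5)*(1/4)))*15 = (8*(-7 - 19/5*1/4))*15 = (8*(-7 - 19/20))*15 = (8*(-159/20))*15 = -318/5*15 = -954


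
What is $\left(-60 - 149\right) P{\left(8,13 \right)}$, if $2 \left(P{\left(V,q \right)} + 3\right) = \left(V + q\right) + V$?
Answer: $- \frac{4807}{2} \approx -2403.5$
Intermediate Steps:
$P{\left(V,q \right)} = -3 + V + \frac{q}{2}$ ($P{\left(V,q \right)} = -3 + \frac{\left(V + q\right) + V}{2} = -3 + \frac{q + 2 V}{2} = -3 + \left(V + \frac{q}{2}\right) = -3 + V + \frac{q}{2}$)
$\left(-60 - 149\right) P{\left(8,13 \right)} = \left(-60 - 149\right) \left(-3 + 8 + \frac{1}{2} \cdot 13\right) = - 209 \left(-3 + 8 + \frac{13}{2}\right) = \left(-209\right) \frac{23}{2} = - \frac{4807}{2}$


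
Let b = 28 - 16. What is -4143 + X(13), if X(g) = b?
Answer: -4131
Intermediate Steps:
b = 12
X(g) = 12
-4143 + X(13) = -4143 + 12 = -4131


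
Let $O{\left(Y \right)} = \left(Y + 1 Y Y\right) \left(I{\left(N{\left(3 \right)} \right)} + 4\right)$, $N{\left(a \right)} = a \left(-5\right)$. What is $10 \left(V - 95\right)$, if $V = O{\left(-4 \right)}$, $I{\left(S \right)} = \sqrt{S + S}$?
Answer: $-470 + 120 i \sqrt{30} \approx -470.0 + 657.27 i$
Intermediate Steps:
$N{\left(a \right)} = - 5 a$
$I{\left(S \right)} = \sqrt{2} \sqrt{S}$ ($I{\left(S \right)} = \sqrt{2 S} = \sqrt{2} \sqrt{S}$)
$O{\left(Y \right)} = \left(4 + i \sqrt{30}\right) \left(Y + Y^{2}\right)$ ($O{\left(Y \right)} = \left(Y + 1 Y Y\right) \left(\sqrt{2} \sqrt{\left(-5\right) 3} + 4\right) = \left(Y + Y Y\right) \left(\sqrt{2} \sqrt{-15} + 4\right) = \left(Y + Y^{2}\right) \left(\sqrt{2} i \sqrt{15} + 4\right) = \left(Y + Y^{2}\right) \left(i \sqrt{30} + 4\right) = \left(Y + Y^{2}\right) \left(4 + i \sqrt{30}\right) = \left(4 + i \sqrt{30}\right) \left(Y + Y^{2}\right)$)
$V = 48 + 12 i \sqrt{30}$ ($V = - 4 \left(4 + 4 \left(-4\right) + i \sqrt{30} + i \left(-4\right) \sqrt{30}\right) = - 4 \left(4 - 16 + i \sqrt{30} - 4 i \sqrt{30}\right) = - 4 \left(-12 - 3 i \sqrt{30}\right) = 48 + 12 i \sqrt{30} \approx 48.0 + 65.727 i$)
$10 \left(V - 95\right) = 10 \left(\left(48 + 12 i \sqrt{30}\right) - 95\right) = 10 \left(-47 + 12 i \sqrt{30}\right) = -470 + 120 i \sqrt{30}$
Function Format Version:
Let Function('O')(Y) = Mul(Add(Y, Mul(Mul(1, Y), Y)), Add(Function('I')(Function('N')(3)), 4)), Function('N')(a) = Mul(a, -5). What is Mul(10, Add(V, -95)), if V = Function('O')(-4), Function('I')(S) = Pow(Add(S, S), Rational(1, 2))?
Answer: Add(-470, Mul(120, I, Pow(30, Rational(1, 2)))) ≈ Add(-470.00, Mul(657.27, I))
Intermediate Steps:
Function('N')(a) = Mul(-5, a)
Function('I')(S) = Mul(Pow(2, Rational(1, 2)), Pow(S, Rational(1, 2))) (Function('I')(S) = Pow(Mul(2, S), Rational(1, 2)) = Mul(Pow(2, Rational(1, 2)), Pow(S, Rational(1, 2))))
Function('O')(Y) = Mul(Add(4, Mul(I, Pow(30, Rational(1, 2)))), Add(Y, Pow(Y, 2))) (Function('O')(Y) = Mul(Add(Y, Mul(Mul(1, Y), Y)), Add(Mul(Pow(2, Rational(1, 2)), Pow(Mul(-5, 3), Rational(1, 2))), 4)) = Mul(Add(Y, Mul(Y, Y)), Add(Mul(Pow(2, Rational(1, 2)), Pow(-15, Rational(1, 2))), 4)) = Mul(Add(Y, Pow(Y, 2)), Add(Mul(Pow(2, Rational(1, 2)), Mul(I, Pow(15, Rational(1, 2)))), 4)) = Mul(Add(Y, Pow(Y, 2)), Add(Mul(I, Pow(30, Rational(1, 2))), 4)) = Mul(Add(Y, Pow(Y, 2)), Add(4, Mul(I, Pow(30, Rational(1, 2))))) = Mul(Add(4, Mul(I, Pow(30, Rational(1, 2)))), Add(Y, Pow(Y, 2))))
V = Add(48, Mul(12, I, Pow(30, Rational(1, 2)))) (V = Mul(-4, Add(4, Mul(4, -4), Mul(I, Pow(30, Rational(1, 2))), Mul(I, -4, Pow(30, Rational(1, 2))))) = Mul(-4, Add(4, -16, Mul(I, Pow(30, Rational(1, 2))), Mul(-4, I, Pow(30, Rational(1, 2))))) = Mul(-4, Add(-12, Mul(-3, I, Pow(30, Rational(1, 2))))) = Add(48, Mul(12, I, Pow(30, Rational(1, 2)))) ≈ Add(48.000, Mul(65.727, I)))
Mul(10, Add(V, -95)) = Mul(10, Add(Add(48, Mul(12, I, Pow(30, Rational(1, 2)))), -95)) = Mul(10, Add(-47, Mul(12, I, Pow(30, Rational(1, 2))))) = Add(-470, Mul(120, I, Pow(30, Rational(1, 2))))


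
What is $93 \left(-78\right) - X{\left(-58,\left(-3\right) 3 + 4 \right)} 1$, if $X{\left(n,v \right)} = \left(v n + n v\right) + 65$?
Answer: $-7899$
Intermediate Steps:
$X{\left(n,v \right)} = 65 + 2 n v$ ($X{\left(n,v \right)} = \left(n v + n v\right) + 65 = 2 n v + 65 = 65 + 2 n v$)
$93 \left(-78\right) - X{\left(-58,\left(-3\right) 3 + 4 \right)} 1 = 93 \left(-78\right) - \left(65 + 2 \left(-58\right) \left(\left(-3\right) 3 + 4\right)\right) 1 = -7254 - \left(65 + 2 \left(-58\right) \left(-9 + 4\right)\right) 1 = -7254 - \left(65 + 2 \left(-58\right) \left(-5\right)\right) 1 = -7254 - \left(65 + 580\right) 1 = -7254 - 645 \cdot 1 = -7254 - 645 = -7899$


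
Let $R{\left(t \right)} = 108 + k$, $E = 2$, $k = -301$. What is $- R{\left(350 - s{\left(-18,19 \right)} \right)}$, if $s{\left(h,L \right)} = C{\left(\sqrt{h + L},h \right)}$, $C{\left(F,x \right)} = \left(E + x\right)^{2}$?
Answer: $193$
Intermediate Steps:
$C{\left(F,x \right)} = \left(2 + x\right)^{2}$
$s{\left(h,L \right)} = \left(2 + h\right)^{2}$
$R{\left(t \right)} = -193$ ($R{\left(t \right)} = 108 - 301 = -193$)
$- R{\left(350 - s{\left(-18,19 \right)} \right)} = \left(-1\right) \left(-193\right) = 193$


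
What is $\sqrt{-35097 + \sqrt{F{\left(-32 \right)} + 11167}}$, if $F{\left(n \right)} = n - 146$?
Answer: $\sqrt{-35097 + 3 \sqrt{1221}} \approx 187.06 i$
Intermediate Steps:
$F{\left(n \right)} = -146 + n$
$\sqrt{-35097 + \sqrt{F{\left(-32 \right)} + 11167}} = \sqrt{-35097 + \sqrt{\left(-146 - 32\right) + 11167}} = \sqrt{-35097 + \sqrt{-178 + 11167}} = \sqrt{-35097 + \sqrt{10989}} = \sqrt{-35097 + 3 \sqrt{1221}}$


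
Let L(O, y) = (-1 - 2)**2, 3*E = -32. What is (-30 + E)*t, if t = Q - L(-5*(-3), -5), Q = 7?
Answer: 244/3 ≈ 81.333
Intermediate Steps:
E = -32/3 (E = (1/3)*(-32) = -32/3 ≈ -10.667)
L(O, y) = 9 (L(O, y) = (-3)**2 = 9)
t = -2 (t = 7 - 1*9 = 7 - 9 = -2)
(-30 + E)*t = (-30 - 32/3)*(-2) = -122/3*(-2) = 244/3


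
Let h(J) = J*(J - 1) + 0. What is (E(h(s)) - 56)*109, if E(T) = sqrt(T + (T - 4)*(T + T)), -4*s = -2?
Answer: -6104 + 109*sqrt(30)/4 ≈ -5954.7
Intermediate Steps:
s = 1/2 (s = -1/4*(-2) = 1/2 ≈ 0.50000)
h(J) = J*(-1 + J) (h(J) = J*(-1 + J) + 0 = J*(-1 + J))
E(T) = sqrt(T + 2*T*(-4 + T)) (E(T) = sqrt(T + (-4 + T)*(2*T)) = sqrt(T + 2*T*(-4 + T)))
(E(h(s)) - 56)*109 = (sqrt(((-1 + 1/2)/2)*(-7 + 2*((-1 + 1/2)/2))) - 56)*109 = (sqrt(((1/2)*(-1/2))*(-7 + 2*((1/2)*(-1/2)))) - 56)*109 = (sqrt(-(-7 + 2*(-1/4))/4) - 56)*109 = (sqrt(-(-7 - 1/2)/4) - 56)*109 = (sqrt(-1/4*(-15/2)) - 56)*109 = (sqrt(15/8) - 56)*109 = (sqrt(30)/4 - 56)*109 = (-56 + sqrt(30)/4)*109 = -6104 + 109*sqrt(30)/4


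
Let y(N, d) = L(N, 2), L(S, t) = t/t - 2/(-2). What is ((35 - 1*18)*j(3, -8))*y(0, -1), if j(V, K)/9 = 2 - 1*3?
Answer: -306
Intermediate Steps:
L(S, t) = 2 (L(S, t) = 1 - 2*(-1/2) = 1 + 1 = 2)
j(V, K) = -9 (j(V, K) = 9*(2 - 1*3) = 9*(2 - 3) = 9*(-1) = -9)
y(N, d) = 2
((35 - 1*18)*j(3, -8))*y(0, -1) = ((35 - 1*18)*(-9))*2 = ((35 - 18)*(-9))*2 = (17*(-9))*2 = -153*2 = -306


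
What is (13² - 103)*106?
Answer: 6996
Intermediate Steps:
(13² - 103)*106 = (169 - 103)*106 = 66*106 = 6996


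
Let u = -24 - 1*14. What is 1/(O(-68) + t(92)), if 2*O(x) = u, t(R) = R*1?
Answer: 1/73 ≈ 0.013699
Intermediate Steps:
u = -38 (u = -24 - 14 = -38)
t(R) = R
O(x) = -19 (O(x) = (1/2)*(-38) = -19)
1/(O(-68) + t(92)) = 1/(-19 + 92) = 1/73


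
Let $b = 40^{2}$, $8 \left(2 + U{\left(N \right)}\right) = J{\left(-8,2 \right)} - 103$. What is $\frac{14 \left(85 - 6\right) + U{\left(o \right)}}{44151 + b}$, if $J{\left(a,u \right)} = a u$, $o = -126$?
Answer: $\frac{8713}{366008} \approx 0.023805$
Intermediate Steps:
$U{\left(N \right)} = - \frac{135}{8}$ ($U{\left(N \right)} = -2 + \frac{\left(-8\right) 2 - 103}{8} = -2 + \frac{-16 - 103}{8} = -2 + \frac{1}{8} \left(-119\right) = -2 - \frac{119}{8} = - \frac{135}{8}$)
$b = 1600$
$\frac{14 \left(85 - 6\right) + U{\left(o \right)}}{44151 + b} = \frac{14 \left(85 - 6\right) - \frac{135}{8}}{44151 + 1600} = \frac{14 \cdot 79 - \frac{135}{8}}{45751} = \left(1106 - \frac{135}{8}\right) \frac{1}{45751} = \frac{8713}{8} \cdot \frac{1}{45751} = \frac{8713}{366008}$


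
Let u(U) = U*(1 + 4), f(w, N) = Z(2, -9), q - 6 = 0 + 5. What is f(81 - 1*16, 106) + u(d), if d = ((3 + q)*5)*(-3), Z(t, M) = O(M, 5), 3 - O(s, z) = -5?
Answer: -1042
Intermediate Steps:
q = 11 (q = 6 + (0 + 5) = 6 + 5 = 11)
O(s, z) = 8 (O(s, z) = 3 - 1*(-5) = 3 + 5 = 8)
Z(t, M) = 8
d = -210 (d = ((3 + 11)*5)*(-3) = (14*5)*(-3) = 70*(-3) = -210)
f(w, N) = 8
u(U) = 5*U (u(U) = U*5 = 5*U)
f(81 - 1*16, 106) + u(d) = 8 + 5*(-210) = 8 - 1050 = -1042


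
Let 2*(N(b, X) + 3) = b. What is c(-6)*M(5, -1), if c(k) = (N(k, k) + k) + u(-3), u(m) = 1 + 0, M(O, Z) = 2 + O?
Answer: -77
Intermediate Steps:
N(b, X) = -3 + b/2
u(m) = 1
c(k) = -2 + 3*k/2 (c(k) = ((-3 + k/2) + k) + 1 = (-3 + 3*k/2) + 1 = -2 + 3*k/2)
c(-6)*M(5, -1) = (-2 + (3/2)*(-6))*(2 + 5) = (-2 - 9)*7 = -11*7 = -77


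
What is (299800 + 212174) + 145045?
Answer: 657019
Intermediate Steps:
(299800 + 212174) + 145045 = 511974 + 145045 = 657019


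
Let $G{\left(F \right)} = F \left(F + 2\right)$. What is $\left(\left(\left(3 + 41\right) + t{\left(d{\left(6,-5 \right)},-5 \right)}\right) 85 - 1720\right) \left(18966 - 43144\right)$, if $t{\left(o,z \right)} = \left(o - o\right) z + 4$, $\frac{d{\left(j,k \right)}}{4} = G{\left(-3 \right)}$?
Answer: $-57060080$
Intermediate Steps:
$G{\left(F \right)} = F \left(2 + F\right)$
$d{\left(j,k \right)} = 12$ ($d{\left(j,k \right)} = 4 \left(- 3 \left(2 - 3\right)\right) = 4 \left(\left(-3\right) \left(-1\right)\right) = 4 \cdot 3 = 12$)
$t{\left(o,z \right)} = 4$ ($t{\left(o,z \right)} = 0 z + 4 = 0 + 4 = 4$)
$\left(\left(\left(3 + 41\right) + t{\left(d{\left(6,-5 \right)},-5 \right)}\right) 85 - 1720\right) \left(18966 - 43144\right) = \left(\left(\left(3 + 41\right) + 4\right) 85 - 1720\right) \left(18966 - 43144\right) = \left(\left(44 + 4\right) 85 - 1720\right) \left(-24178\right) = \left(48 \cdot 85 - 1720\right) \left(-24178\right) = \left(4080 - 1720\right) \left(-24178\right) = 2360 \left(-24178\right) = -57060080$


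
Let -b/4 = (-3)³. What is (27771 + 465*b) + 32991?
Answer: 110982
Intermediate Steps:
b = 108 (b = -4*(-3)³ = -4*(-27) = 108)
(27771 + 465*b) + 32991 = (27771 + 465*108) + 32991 = (27771 + 50220) + 32991 = 77991 + 32991 = 110982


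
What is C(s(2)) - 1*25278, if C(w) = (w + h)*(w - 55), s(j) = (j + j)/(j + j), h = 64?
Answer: -28788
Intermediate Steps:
s(j) = 1 (s(j) = (2*j)/((2*j)) = (2*j)*(1/(2*j)) = 1)
C(w) = (-55 + w)*(64 + w) (C(w) = (w + 64)*(w - 55) = (64 + w)*(-55 + w) = (-55 + w)*(64 + w))
C(s(2)) - 1*25278 = (-3520 + 1**2 + 9*1) - 1*25278 = (-3520 + 1 + 9) - 25278 = -3510 - 25278 = -28788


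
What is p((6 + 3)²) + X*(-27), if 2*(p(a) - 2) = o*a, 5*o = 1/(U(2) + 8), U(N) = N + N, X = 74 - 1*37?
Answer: -39853/40 ≈ -996.33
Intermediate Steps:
X = 37 (X = 74 - 37 = 37)
U(N) = 2*N
o = 1/60 (o = 1/(5*(2*2 + 8)) = 1/(5*(4 + 8)) = (⅕)/12 = (⅕)*(1/12) = 1/60 ≈ 0.016667)
p(a) = 2 + a/120 (p(a) = 2 + (a/60)/2 = 2 + a/120)
p((6 + 3)²) + X*(-27) = (2 + (6 + 3)²/120) + 37*(-27) = (2 + (1/120)*9²) - 999 = (2 + (1/120)*81) - 999 = (2 + 27/40) - 999 = 107/40 - 999 = -39853/40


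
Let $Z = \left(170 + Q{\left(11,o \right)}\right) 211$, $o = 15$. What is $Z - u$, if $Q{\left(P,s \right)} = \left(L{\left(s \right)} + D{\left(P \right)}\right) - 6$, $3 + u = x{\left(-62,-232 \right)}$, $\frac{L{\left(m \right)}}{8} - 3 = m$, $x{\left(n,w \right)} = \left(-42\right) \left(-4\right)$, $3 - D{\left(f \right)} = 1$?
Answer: $65245$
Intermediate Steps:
$D{\left(f \right)} = 2$ ($D{\left(f \right)} = 3 - 1 = 2$)
$x{\left(n,w \right)} = 168$
$L{\left(m \right)} = 24 + 8 m$
$u = 165$ ($u = -3 + 168 = 165$)
$Q{\left(P,s \right)} = 20 + 8 s$ ($Q{\left(P,s \right)} = \left(\left(24 + 8 s\right) + 2\right) - 6 = \left(26 + 8 s\right) - 6 = 20 + 8 s$)
$Z = 65410$ ($Z = \left(170 + \left(20 + 8 \cdot 15\right)\right) 211 = \left(170 + \left(20 + 120\right)\right) 211 = \left(170 + 140\right) 211 = 310 \cdot 211 = 65410$)
$Z - u = 65410 - 165 = 65245$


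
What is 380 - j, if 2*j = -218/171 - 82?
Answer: 72100/171 ≈ 421.64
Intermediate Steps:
j = -7120/171 (j = (-218/171 - 82)/2 = (½)*(-14240/171) = -7120/171 ≈ -41.637)
380 - j = 380 - 1*(-7120/171) = 380 + 7120/171 = 72100/171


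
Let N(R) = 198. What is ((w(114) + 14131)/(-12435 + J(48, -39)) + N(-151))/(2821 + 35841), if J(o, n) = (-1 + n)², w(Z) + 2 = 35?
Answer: 1065583/209451385 ≈ 0.0050875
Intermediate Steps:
w(Z) = 33 (w(Z) = -2 + 35 = 33)
((w(114) + 14131)/(-12435 + J(48, -39)) + N(-151))/(2821 + 35841) = ((33 + 14131)/(-12435 + (-1 - 39)²) + 198)/(2821 + 35841) = (14164/(-12435 + (-40)²) + 198)/38662 = (14164/(-12435 + 1600) + 198)*(1/38662) = (14164/(-10835) + 198)*(1/38662) = (14164*(-1/10835) + 198)*(1/38662) = (-14164/10835 + 198)*(1/38662) = (2131166/10835)*(1/38662) = 1065583/209451385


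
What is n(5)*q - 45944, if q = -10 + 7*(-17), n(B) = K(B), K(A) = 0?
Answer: -45944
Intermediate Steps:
n(B) = 0
q = -129 (q = -10 - 119 = -129)
n(5)*q - 45944 = 0*(-129) - 45944 = 0 - 45944 = -45944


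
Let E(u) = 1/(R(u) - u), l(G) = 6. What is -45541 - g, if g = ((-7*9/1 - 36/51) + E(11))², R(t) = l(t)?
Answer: -358540349/7225 ≈ -49625.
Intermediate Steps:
R(t) = 6
E(u) = 1/(6 - u)
g = 29506624/7225 (g = ((-7*9/1 - 36/51) - 1/(-6 + 11))² = ((-63*1 - 36*1/51) - 1/5)² = ((-63 - 12/17) - 1*⅕)² = (-1083/17 - ⅕)² = (-5432/85)² = 29506624/7225 ≈ 4084.0)
-45541 - g = -45541 - 1*29506624/7225 = -45541 - 29506624/7225 = -358540349/7225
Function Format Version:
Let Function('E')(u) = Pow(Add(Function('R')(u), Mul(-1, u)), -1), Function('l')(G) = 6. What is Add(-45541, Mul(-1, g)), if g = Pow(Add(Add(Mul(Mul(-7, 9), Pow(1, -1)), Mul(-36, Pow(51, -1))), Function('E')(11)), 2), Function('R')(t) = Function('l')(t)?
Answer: Rational(-358540349, 7225) ≈ -49625.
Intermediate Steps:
Function('R')(t) = 6
Function('E')(u) = Pow(Add(6, Mul(-1, u)), -1)
g = Rational(29506624, 7225) (g = Pow(Add(Add(Mul(Mul(-7, 9), Pow(1, -1)), Mul(-36, Pow(51, -1))), Mul(-1, Pow(Add(-6, 11), -1))), 2) = Pow(Add(Add(Mul(-63, 1), Mul(-36, Rational(1, 51))), Mul(-1, Pow(5, -1))), 2) = Pow(Add(Add(-63, Rational(-12, 17)), Mul(-1, Rational(1, 5))), 2) = Pow(Add(Rational(-1083, 17), Rational(-1, 5)), 2) = Pow(Rational(-5432, 85), 2) = Rational(29506624, 7225) ≈ 4084.0)
Add(-45541, Mul(-1, g)) = Add(-45541, Mul(-1, Rational(29506624, 7225))) = Add(-45541, Rational(-29506624, 7225)) = Rational(-358540349, 7225)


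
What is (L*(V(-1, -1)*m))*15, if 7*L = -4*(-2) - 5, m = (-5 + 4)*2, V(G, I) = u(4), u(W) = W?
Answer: -360/7 ≈ -51.429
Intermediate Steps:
V(G, I) = 4
m = -2 (m = -1*2 = -2)
L = 3/7 (L = (-4*(-2) - 5)/7 = (8 - 5)/7 = (⅐)*3 = 3/7 ≈ 0.42857)
(L*(V(-1, -1)*m))*15 = (3*(4*(-2))/7)*15 = ((3/7)*(-8))*15 = -24/7*15 = -360/7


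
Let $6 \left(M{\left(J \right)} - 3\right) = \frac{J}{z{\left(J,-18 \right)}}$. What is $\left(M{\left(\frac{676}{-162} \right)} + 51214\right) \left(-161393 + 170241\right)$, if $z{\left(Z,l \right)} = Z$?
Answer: $\frac{1359508472}{3} \approx 4.5317 \cdot 10^{8}$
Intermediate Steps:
$M{\left(J \right)} = \frac{19}{6}$ ($M{\left(J \right)} = 3 + \frac{J \frac{1}{J}}{6} = 3 + \frac{1}{6} \cdot 1 = 3 + \frac{1}{6} = \frac{19}{6}$)
$\left(M{\left(\frac{676}{-162} \right)} + 51214\right) \left(-161393 + 170241\right) = \left(\frac{19}{6} + 51214\right) \left(-161393 + 170241\right) = \frac{307303}{6} \cdot 8848 = \frac{1359508472}{3}$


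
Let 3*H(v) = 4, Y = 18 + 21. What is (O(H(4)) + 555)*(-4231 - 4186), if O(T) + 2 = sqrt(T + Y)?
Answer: -4654601 - 92587*sqrt(3)/3 ≈ -4.7081e+6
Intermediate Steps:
Y = 39
H(v) = 4/3 (H(v) = (1/3)*4 = 4/3)
O(T) = -2 + sqrt(39 + T) (O(T) = -2 + sqrt(T + 39) = -2 + sqrt(39 + T))
(O(H(4)) + 555)*(-4231 - 4186) = ((-2 + sqrt(39 + 4/3)) + 555)*(-4231 - 4186) = ((-2 + sqrt(121/3)) + 555)*(-8417) = ((-2 + 11*sqrt(3)/3) + 555)*(-8417) = (553 + 11*sqrt(3)/3)*(-8417) = -4654601 - 92587*sqrt(3)/3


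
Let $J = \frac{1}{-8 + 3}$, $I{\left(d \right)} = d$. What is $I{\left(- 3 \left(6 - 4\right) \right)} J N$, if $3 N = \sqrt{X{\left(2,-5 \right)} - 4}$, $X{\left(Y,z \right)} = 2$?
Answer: $\frac{2 i \sqrt{2}}{5} \approx 0.56569 i$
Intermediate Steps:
$J = - \frac{1}{5}$ ($J = \frac{1}{-5} = - \frac{1}{5} \approx -0.2$)
$N = \frac{i \sqrt{2}}{3}$ ($N = \frac{\sqrt{2 - 4}}{3} = \frac{\sqrt{-2}}{3} = \frac{i \sqrt{2}}{3} \approx 0.4714 i$)
$I{\left(- 3 \left(6 - 4\right) \right)} J N = - 3 \left(6 - 4\right) \left(- \frac{1}{5}\right) \frac{i \sqrt{2}}{3} = \left(-3\right) 2 \left(- \frac{1}{5}\right) \frac{i \sqrt{2}}{3} = \left(-6\right) \left(- \frac{1}{5}\right) \frac{i \sqrt{2}}{3} = \frac{6 \frac{i \sqrt{2}}{3}}{5} = \frac{2 i \sqrt{2}}{5}$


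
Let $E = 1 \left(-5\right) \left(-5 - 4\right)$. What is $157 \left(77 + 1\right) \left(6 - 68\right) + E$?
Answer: $-759207$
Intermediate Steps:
$E = 45$ ($E = \left(-5\right) \left(-9\right) = 45$)
$157 \left(77 + 1\right) \left(6 - 68\right) + E = 157 \left(77 + 1\right) \left(6 - 68\right) + 45 = 157 \cdot 78 \left(-62\right) + 45 = 157 \left(-4836\right) + 45 = -759252 + 45 = -759207$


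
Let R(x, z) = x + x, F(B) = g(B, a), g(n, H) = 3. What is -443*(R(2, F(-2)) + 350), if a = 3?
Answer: -156822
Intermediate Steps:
F(B) = 3
R(x, z) = 2*x
-443*(R(2, F(-2)) + 350) = -443*(2*2 + 350) = -443*(4 + 350) = -443*354 = -156822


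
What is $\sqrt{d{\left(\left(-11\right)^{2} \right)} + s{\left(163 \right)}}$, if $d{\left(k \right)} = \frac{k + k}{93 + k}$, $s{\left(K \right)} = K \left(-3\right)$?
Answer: $\frac{i \sqrt{5585614}}{107} \approx 22.088 i$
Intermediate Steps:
$s{\left(K \right)} = - 3 K$
$d{\left(k \right)} = \frac{2 k}{93 + k}$
$\sqrt{d{\left(\left(-11\right)^{2} \right)} + s{\left(163 \right)}} = \sqrt{\frac{2 \left(-11\right)^{2}}{93 + \left(-11\right)^{2}} - 489} = \sqrt{2 \cdot 121 \frac{1}{93 + 121} - 489} = \sqrt{2 \cdot 121 \cdot \frac{1}{214} - 489} = \sqrt{\frac{121}{107} - 489} = \sqrt{- \frac{52202}{107}} = \frac{i \sqrt{5585614}}{107}$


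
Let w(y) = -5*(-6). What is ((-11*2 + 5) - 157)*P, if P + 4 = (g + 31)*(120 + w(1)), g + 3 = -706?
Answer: 17696496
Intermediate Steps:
g = -709 (g = -3 - 706 = -709)
w(y) = 30
P = -101704 (P = -4 + (-709 + 31)*(120 + 30) = -4 - 678*150 = -4 - 101700 = -101704)
((-11*2 + 5) - 157)*P = ((-11*2 + 5) - 157)*(-101704) = ((-22 + 5) - 157)*(-101704) = (-17 - 157)*(-101704) = -174*(-101704) = 17696496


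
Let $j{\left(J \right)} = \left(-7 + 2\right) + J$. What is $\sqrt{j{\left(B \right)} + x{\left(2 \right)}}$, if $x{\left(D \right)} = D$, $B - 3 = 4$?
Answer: $2$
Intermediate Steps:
$B = 7$ ($B = 3 + 4 = 7$)
$j{\left(J \right)} = -5 + J$
$\sqrt{j{\left(B \right)} + x{\left(2 \right)}} = \sqrt{\left(-5 + 7\right) + 2} = \sqrt{2 + 2} = \sqrt{4} = 2$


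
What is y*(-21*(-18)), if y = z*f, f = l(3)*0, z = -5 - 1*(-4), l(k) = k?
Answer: 0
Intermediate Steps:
z = -1 (z = -5 + 4 = -1)
f = 0 (f = 3*0 = 0)
y = 0 (y = -1*0 = 0)
y*(-21*(-18)) = 0*(-21*(-18)) = 0*378 = 0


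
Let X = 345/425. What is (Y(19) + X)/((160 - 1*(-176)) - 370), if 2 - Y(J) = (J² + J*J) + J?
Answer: 31373/1445 ≈ 21.711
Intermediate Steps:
Y(J) = 2 - J - 2*J² (Y(J) = 2 - ((J² + J*J) + J) = 2 - ((J² + J²) + J) = 2 - (2*J² + J) = 2 - (J + 2*J²) = 2 + (-J - 2*J²) = 2 - J - 2*J²)
X = 69/85 (X = 345*(1/425) = 69/85 ≈ 0.81176)
(Y(19) + X)/((160 - 1*(-176)) - 370) = ((2 - 1*19 - 2*19²) + 69/85)/((160 - 1*(-176)) - 370) = ((2 - 19 - 2*361) + 69/85)/((160 + 176) - 370) = ((2 - 19 - 722) + 69/85)/(336 - 370) = (-739 + 69/85)/(-34) = -62746/85*(-1/34) = 31373/1445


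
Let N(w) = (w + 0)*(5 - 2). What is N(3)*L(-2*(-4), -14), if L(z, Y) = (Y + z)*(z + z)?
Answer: -864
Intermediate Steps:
L(z, Y) = 2*z*(Y + z) (L(z, Y) = (Y + z)*(2*z) = 2*z*(Y + z))
N(w) = 3*w (N(w) = w*3 = 3*w)
N(3)*L(-2*(-4), -14) = (3*3)*(2*(-2*(-4))*(-14 - 2*(-4))) = 9*(2*8*(-14 + 8)) = 9*(2*8*(-6)) = 9*(-96) = -864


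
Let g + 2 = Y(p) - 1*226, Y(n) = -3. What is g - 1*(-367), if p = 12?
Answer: 136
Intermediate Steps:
g = -231 (g = -2 + (-3 - 1*226) = -2 + (-3 - 226) = -2 - 229 = -231)
g - 1*(-367) = -231 - 1*(-367) = -231 + 367 = 136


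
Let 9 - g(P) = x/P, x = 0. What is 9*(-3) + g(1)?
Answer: -18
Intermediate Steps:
g(P) = 9 (g(P) = 9 - 0/P = 9 - 1*0 = 9 + 0 = 9)
9*(-3) + g(1) = 9*(-3) + 9 = -27 + 9 = -18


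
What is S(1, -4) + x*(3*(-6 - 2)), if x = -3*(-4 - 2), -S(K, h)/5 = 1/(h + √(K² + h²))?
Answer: -452 - 5*√17 ≈ -472.62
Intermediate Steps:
S(K, h) = -5/(h + √(K² + h²))
x = 18 (x = -3*(-6) = 18)
S(1, -4) + x*(3*(-6 - 2)) = -5/(-4 + √(1² + (-4)²)) + 18*(3*(-6 - 2)) = -5/(-4 + √(1 + 16)) + 18*(3*(-8)) = -5/(-4 + √17) + 18*(-24) = -5/(-4 + √17) - 432 = -432 - 5/(-4 + √17)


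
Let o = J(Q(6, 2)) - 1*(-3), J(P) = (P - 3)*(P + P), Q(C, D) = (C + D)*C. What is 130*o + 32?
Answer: 562022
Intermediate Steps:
Q(C, D) = C*(C + D)
J(P) = 2*P*(-3 + P) (J(P) = (-3 + P)*(2*P) = 2*P*(-3 + P))
o = 4323 (o = 2*(6*(6 + 2))*(-3 + 6*(6 + 2)) - 1*(-3) = 2*(6*8)*(-3 + 6*8) + 3 = 2*48*(-3 + 48) + 3 = 2*48*45 + 3 = 4320 + 3 = 4323)
130*o + 32 = 130*4323 + 32 = 561990 + 32 = 562022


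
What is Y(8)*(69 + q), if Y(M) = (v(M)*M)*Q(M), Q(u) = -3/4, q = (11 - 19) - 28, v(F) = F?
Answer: -1584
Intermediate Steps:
q = -36 (q = -8 - 28 = -36)
Q(u) = -¾ (Q(u) = -3*¼ = -¾)
Y(M) = -3*M²/4 (Y(M) = (M*M)*(-¾) = M²*(-¾) = -3*M²/4)
Y(8)*(69 + q) = (-¾*8²)*(69 - 36) = -¾*64*33 = -48*33 = -1584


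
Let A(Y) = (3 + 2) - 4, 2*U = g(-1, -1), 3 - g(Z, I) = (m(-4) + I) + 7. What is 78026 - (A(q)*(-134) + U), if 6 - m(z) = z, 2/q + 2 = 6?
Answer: 156333/2 ≈ 78167.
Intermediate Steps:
q = ½ (q = 2/(-2 + 6) = 2/4 = 2*(¼) = ½ ≈ 0.50000)
m(z) = 6 - z
g(Z, I) = -14 - I (g(Z, I) = 3 - (((6 - 1*(-4)) + I) + 7) = 3 - (((6 + 4) + I) + 7) = 3 - ((10 + I) + 7) = 3 - (17 + I) = 3 + (-17 - I) = -14 - I)
U = -13/2 (U = (-14 - 1*(-1))/2 = (-14 + 1)/2 = (½)*(-13) = -13/2 ≈ -6.5000)
A(Y) = 1 (A(Y) = 5 - 4 = 1)
78026 - (A(q)*(-134) + U) = 78026 - (1*(-134) - 13/2) = 78026 - (-134 - 13/2) = 78026 - 1*(-281/2) = 78026 + 281/2 = 156333/2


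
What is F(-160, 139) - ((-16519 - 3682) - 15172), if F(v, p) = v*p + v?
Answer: 12973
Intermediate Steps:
F(v, p) = v + p*v (F(v, p) = p*v + v = v + p*v)
F(-160, 139) - ((-16519 - 3682) - 15172) = -160*(1 + 139) - ((-16519 - 3682) - 15172) = -160*140 - (-20201 - 15172) = -22400 - 1*(-35373) = -22400 + 35373 = 12973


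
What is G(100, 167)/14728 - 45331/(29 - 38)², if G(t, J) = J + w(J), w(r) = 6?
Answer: -667620955/1192968 ≈ -559.63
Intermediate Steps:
G(t, J) = 6 + J (G(t, J) = J + 6 = 6 + J)
G(100, 167)/14728 - 45331/(29 - 38)² = (6 + 167)/14728 - 45331/(29 - 38)² = 173*(1/14728) - 45331/((-9)²) = 173/14728 - 45331/81 = -667620955/1192968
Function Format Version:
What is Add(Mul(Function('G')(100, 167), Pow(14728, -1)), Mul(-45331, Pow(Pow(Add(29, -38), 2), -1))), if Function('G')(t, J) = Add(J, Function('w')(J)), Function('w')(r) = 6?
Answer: Rational(-667620955, 1192968) ≈ -559.63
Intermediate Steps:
Function('G')(t, J) = Add(6, J) (Function('G')(t, J) = Add(J, 6) = Add(6, J))
Add(Mul(Function('G')(100, 167), Pow(14728, -1)), Mul(-45331, Pow(Pow(Add(29, -38), 2), -1))) = Add(Mul(Add(6, 167), Pow(14728, -1)), Mul(-45331, Pow(Pow(Add(29, -38), 2), -1))) = Add(Mul(173, Rational(1, 14728)), Mul(-45331, Pow(Pow(-9, 2), -1))) = Add(Rational(173, 14728), Mul(-45331, Pow(81, -1))) = Add(Rational(173, 14728), Mul(-45331, Rational(1, 81))) = Add(Rational(173, 14728), Rational(-45331, 81)) = Rational(-667620955, 1192968)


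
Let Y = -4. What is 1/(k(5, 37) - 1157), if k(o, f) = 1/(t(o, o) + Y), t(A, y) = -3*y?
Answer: -19/21984 ≈ -0.00086426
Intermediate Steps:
k(o, f) = 1/(-4 - 3*o) (k(o, f) = 1/(-3*o - 4) = 1/(-4 - 3*o))
1/(k(5, 37) - 1157) = 1/(-1/(4 + 3*5) - 1157) = 1/(-1/(4 + 15) - 1157) = 1/(-1/19 - 1157) = 1/(-21984/19) = -19/21984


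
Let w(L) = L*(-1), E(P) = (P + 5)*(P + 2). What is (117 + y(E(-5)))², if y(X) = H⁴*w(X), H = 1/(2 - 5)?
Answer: 13689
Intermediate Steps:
E(P) = (2 + P)*(5 + P) (E(P) = (5 + P)*(2 + P) = (2 + P)*(5 + P))
w(L) = -L
H = -⅓ (H = 1/(-3) = -⅓ ≈ -0.33333)
y(X) = -X/81 (y(X) = (-⅓)⁴*(-X) = (-X)/81 = -X/81)
(117 + y(E(-5)))² = (117 - (10 + (-5)² + 7*(-5))/81)² = (117 - (10 + 25 - 35)/81)² = (117 - 1/81*0)² = (117 + 0)² = 117² = 13689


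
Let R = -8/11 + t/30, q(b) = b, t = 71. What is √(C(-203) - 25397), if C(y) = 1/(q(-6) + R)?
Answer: I*√52590576107/1439 ≈ 159.36*I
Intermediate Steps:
R = 541/330 (R = -8/11 + 71/30 = 541/330 ≈ 1.6394)
C(y) = -330/1439 (C(y) = 1/(-6 + 541/330) = 1/(-1439/330) = -330/1439)
√(C(-203) - 25397) = √(-330/1439 - 25397) = √(-36546613/1439) = I*√52590576107/1439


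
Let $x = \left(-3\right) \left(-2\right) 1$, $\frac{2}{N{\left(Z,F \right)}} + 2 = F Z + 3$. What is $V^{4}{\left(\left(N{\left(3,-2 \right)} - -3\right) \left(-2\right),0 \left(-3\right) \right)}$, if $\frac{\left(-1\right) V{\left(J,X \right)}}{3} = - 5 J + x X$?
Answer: $37015056$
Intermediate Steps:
$N{\left(Z,F \right)} = \frac{2}{1 + F Z}$ ($N{\left(Z,F \right)} = \frac{2}{-2 + \left(F Z + 3\right)} = \frac{2}{-2 + \left(3 + F Z\right)} = \frac{2}{1 + F Z}$)
$x = 6$ ($x = 6 \cdot 1 = 6$)
$V{\left(J,X \right)} = - 18 X + 15 J$ ($V{\left(J,X \right)} = - 3 \left(- 5 J + 6 X\right) = - 18 X + 15 J$)
$V^{4}{\left(\left(N{\left(3,-2 \right)} - -3\right) \left(-2\right),0 \left(-3\right) \right)} = \left(- 18 \cdot 0 \left(-3\right) + 15 \left(\frac{2}{1 - 6} - -3\right) \left(-2\right)\right)^{4} = \left(\left(-18\right) 0 + 15 \left(\frac{2}{1 - 6} + 3\right) \left(-2\right)\right)^{4} = \left(0 + 15 \left(\frac{2}{-5} + 3\right) \left(-2\right)\right)^{4} = \left(0 + 15 \left(2 \left(- \frac{1}{5}\right) + 3\right) \left(-2\right)\right)^{4} = \left(0 + 15 \left(- \frac{2}{5} + 3\right) \left(-2\right)\right)^{4} = \left(0 + 15 \cdot \frac{13}{5} \left(-2\right)\right)^{4} = \left(0 + 15 \left(- \frac{26}{5}\right)\right)^{4} = \left(0 - 78\right)^{4} = \left(-78\right)^{4} = 37015056$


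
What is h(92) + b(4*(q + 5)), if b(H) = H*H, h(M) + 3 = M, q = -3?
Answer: 153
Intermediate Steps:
h(M) = -3 + M
b(H) = H²
h(92) + b(4*(q + 5)) = (-3 + 92) + (4*(-3 + 5))² = 89 + (4*2)² = 89 + 8² = 89 + 64 = 153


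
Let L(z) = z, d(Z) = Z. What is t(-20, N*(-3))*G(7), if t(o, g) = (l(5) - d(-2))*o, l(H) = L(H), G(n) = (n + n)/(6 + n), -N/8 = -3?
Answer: -1960/13 ≈ -150.77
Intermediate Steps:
N = 24 (N = -8*(-3) = 24)
G(n) = 2*n/(6 + n) (G(n) = (2*n)/(6 + n) = 2*n/(6 + n))
l(H) = H
t(o, g) = 7*o (t(o, g) = (5 - 1*(-2))*o = (5 + 2)*o = 7*o)
t(-20, N*(-3))*G(7) = (7*(-20))*(2*7/(6 + 7)) = -280*7/13 = -140*14/13 = -1960/13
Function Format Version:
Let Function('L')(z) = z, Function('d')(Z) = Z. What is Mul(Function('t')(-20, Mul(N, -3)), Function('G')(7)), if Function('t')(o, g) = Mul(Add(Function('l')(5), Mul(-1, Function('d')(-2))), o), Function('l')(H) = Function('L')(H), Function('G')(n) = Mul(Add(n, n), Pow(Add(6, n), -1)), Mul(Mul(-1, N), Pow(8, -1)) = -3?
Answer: Rational(-1960, 13) ≈ -150.77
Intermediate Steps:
N = 24 (N = Mul(-8, -3) = 24)
Function('G')(n) = Mul(2, n, Pow(Add(6, n), -1)) (Function('G')(n) = Mul(Mul(2, n), Pow(Add(6, n), -1)) = Mul(2, n, Pow(Add(6, n), -1)))
Function('l')(H) = H
Function('t')(o, g) = Mul(7, o) (Function('t')(o, g) = Mul(Add(5, Mul(-1, -2)), o) = Mul(Add(5, 2), o) = Mul(7, o))
Mul(Function('t')(-20, Mul(N, -3)), Function('G')(7)) = Mul(Mul(7, -20), Mul(2, 7, Pow(Add(6, 7), -1))) = Mul(-140, Mul(2, 7, Pow(13, -1))) = Mul(-140, Mul(2, 7, Rational(1, 13))) = Mul(-140, Rational(14, 13)) = Rational(-1960, 13)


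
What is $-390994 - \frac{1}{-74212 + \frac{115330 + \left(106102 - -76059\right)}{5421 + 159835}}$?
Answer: $- \frac{4795025603121058}{12263680781} \approx -3.9099 \cdot 10^{5}$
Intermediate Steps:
$-390994 - \frac{1}{-74212 + \frac{115330 + \left(106102 - -76059\right)}{5421 + 159835}} = -390994 - \frac{1}{-74212 + \frac{115330 + \left(106102 + 76059\right)}{165256}} = -390994 - \frac{1}{-74212 + \left(115330 + 182161\right) \frac{1}{165256}} = -390994 - \frac{1}{-74212 + 297491 \cdot \frac{1}{165256}} = -390994 - \frac{1}{-74212 + \frac{297491}{165256}} = -390994 - \frac{1}{- \frac{12263680781}{165256}} = -390994 - - \frac{165256}{12263680781} = -390994 + \frac{165256}{12263680781} = - \frac{4795025603121058}{12263680781}$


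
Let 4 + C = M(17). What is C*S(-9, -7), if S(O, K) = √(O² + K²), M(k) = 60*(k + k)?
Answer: 2036*√130 ≈ 23214.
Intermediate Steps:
M(k) = 120*k (M(k) = 60*(2*k) = 120*k)
C = 2036 (C = -4 + 120*17 = -4 + 2040 = 2036)
S(O, K) = √(K² + O²)
C*S(-9, -7) = 2036*√((-7)² + (-9)²) = 2036*√(49 + 81) = 2036*√130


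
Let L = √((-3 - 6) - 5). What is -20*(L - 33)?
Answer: 660 - 20*I*√14 ≈ 660.0 - 74.833*I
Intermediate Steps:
L = I*√14 (L = √(-9 - 5) = √(-14) = I*√14 ≈ 3.7417*I)
-20*(L - 33) = -20*(I*√14 - 33) = -20*(-33 + I*√14) = 660 - 20*I*√14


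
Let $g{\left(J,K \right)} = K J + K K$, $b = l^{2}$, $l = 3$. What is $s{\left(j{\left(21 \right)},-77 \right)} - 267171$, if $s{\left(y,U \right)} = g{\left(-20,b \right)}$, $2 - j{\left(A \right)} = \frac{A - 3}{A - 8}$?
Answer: $-267270$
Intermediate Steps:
$b = 9$ ($b = 3^{2} = 9$)
$j{\left(A \right)} = 2 - \frac{-3 + A}{-8 + A}$ ($j{\left(A \right)} = 2 - \frac{A - 3}{A - 8} = 2 - \frac{-3 + A}{-8 + A}$)
$g{\left(J,K \right)} = K^{2} + J K$ ($g{\left(J,K \right)} = J K + K^{2} = K^{2} + J K$)
$s{\left(y,U \right)} = -99$ ($s{\left(y,U \right)} = 9 \left(-20 + 9\right) = 9 \left(-11\right) = -99$)
$s{\left(j{\left(21 \right)},-77 \right)} - 267171 = -99 - 267171 = -267270$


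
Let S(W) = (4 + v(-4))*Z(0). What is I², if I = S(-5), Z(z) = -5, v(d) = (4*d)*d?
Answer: 115600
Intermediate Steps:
v(d) = 4*d²
S(W) = -340 (S(W) = (4 + 4*(-4)²)*(-5) = (4 + 4*16)*(-5) = (4 + 64)*(-5) = 68*(-5) = -340)
I = -340
I² = (-340)² = 115600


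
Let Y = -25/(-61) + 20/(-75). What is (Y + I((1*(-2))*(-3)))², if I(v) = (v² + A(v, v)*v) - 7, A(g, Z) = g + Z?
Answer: 8564762116/837225 ≈ 10230.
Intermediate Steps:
A(g, Z) = Z + g
Y = 131/915 (Y = -25*(-1/61) + 20*(-1/75) = 25/61 - 4/15 = 131/915 ≈ 0.14317)
I(v) = -7 + 3*v² (I(v) = (v² + (v + v)*v) - 7 = (v² + (2*v)*v) - 7 = (v² + 2*v²) - 7 = 3*v² - 7 = -7 + 3*v²)
(Y + I((1*(-2))*(-3)))² = (131/915 + (-7 + 3*((1*(-2))*(-3))²))² = (131/915 + (-7 + 3*(-2*(-3))²))² = (131/915 + (-7 + 3*6²))² = (131/915 + (-7 + 3*36))² = (131/915 + (-7 + 108))² = (131/915 + 101)² = (92546/915)² = 8564762116/837225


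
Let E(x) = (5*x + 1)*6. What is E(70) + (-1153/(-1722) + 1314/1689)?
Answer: 2043140891/969486 ≈ 2107.4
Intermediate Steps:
E(x) = 6 + 30*x (E(x) = (1 + 5*x)*6 = 6 + 30*x)
E(70) + (-1153/(-1722) + 1314/1689) = (6 + 30*70) + (-1153/(-1722) + 1314/1689) = (6 + 2100) + (-1153*(-1/1722) + 1314*(1/1689)) = 2106 + (1153/1722 + 438/563) = 2106 + 1403375/969486 = 2043140891/969486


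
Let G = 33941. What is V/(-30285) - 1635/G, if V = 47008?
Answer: -1645014503/1027903185 ≈ -1.6004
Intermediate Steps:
V/(-30285) - 1635/G = 47008/(-30285) - 1635/33941 = 47008*(-1/30285) - 1635*1/33941 = -47008/30285 - 1635/33941 = -1645014503/1027903185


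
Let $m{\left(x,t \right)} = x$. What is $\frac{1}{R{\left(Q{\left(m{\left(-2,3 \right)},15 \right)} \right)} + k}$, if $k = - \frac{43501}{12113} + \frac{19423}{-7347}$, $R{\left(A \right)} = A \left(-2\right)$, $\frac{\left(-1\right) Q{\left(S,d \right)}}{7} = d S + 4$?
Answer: $- \frac{88994211}{32948765450} \approx -0.002701$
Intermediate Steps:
$Q{\left(S,d \right)} = -28 - 7 S d$ ($Q{\left(S,d \right)} = - 7 \left(d S + 4\right) = - 7 \left(S d + 4\right) = - 7 \left(4 + S d\right) = -28 - 7 S d$)
$R{\left(A \right)} = - 2 A$
$k = - \frac{554872646}{88994211}$ ($k = \left(-43501\right) \frac{1}{12113} + 19423 \left(- \frac{1}{7347}\right) = - \frac{43501}{12113} - \frac{19423}{7347} = - \frac{554872646}{88994211} \approx -6.2349$)
$\frac{1}{R{\left(Q{\left(m{\left(-2,3 \right)},15 \right)} \right)} + k} = \frac{1}{- 2 \left(-28 - \left(-14\right) 15\right) - \frac{554872646}{88994211}} = \frac{1}{- 2 \left(-28 + 210\right) - \frac{554872646}{88994211}} = \frac{1}{\left(-2\right) 182 - \frac{554872646}{88994211}} = \frac{1}{-364 - \frac{554872646}{88994211}} = \frac{1}{- \frac{32948765450}{88994211}} = - \frac{88994211}{32948765450}$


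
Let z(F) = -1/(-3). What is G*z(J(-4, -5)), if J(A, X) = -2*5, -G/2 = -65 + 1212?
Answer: -2294/3 ≈ -764.67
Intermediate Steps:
G = -2294 (G = -2*(-65 + 1212) = -2*1147 = -2294)
J(A, X) = -10
z(F) = ⅓ (z(F) = -1*(-⅓) = ⅓)
G*z(J(-4, -5)) = -2294*⅓ = -2294/3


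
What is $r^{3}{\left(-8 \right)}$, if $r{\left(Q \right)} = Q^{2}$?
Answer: $262144$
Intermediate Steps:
$r^{3}{\left(-8 \right)} = \left(\left(-8\right)^{2}\right)^{3} = 64^{3} = 262144$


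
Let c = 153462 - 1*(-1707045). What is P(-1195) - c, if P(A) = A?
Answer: -1861702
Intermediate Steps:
c = 1860507 (c = 153462 + 1707045 = 1860507)
P(-1195) - c = -1195 - 1*1860507 = -1195 - 1860507 = -1861702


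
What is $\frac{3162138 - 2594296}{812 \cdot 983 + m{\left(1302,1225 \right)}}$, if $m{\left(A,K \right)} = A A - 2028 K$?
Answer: $\frac{283921}{4550} \approx 62.4$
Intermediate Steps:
$m{\left(A,K \right)} = A^{2} - 2028 K$
$\frac{3162138 - 2594296}{812 \cdot 983 + m{\left(1302,1225 \right)}} = \frac{3162138 - 2594296}{812 \cdot 983 + \left(1302^{2} - 2484300\right)} = \frac{567842}{798196 + \left(1695204 - 2484300\right)} = \frac{567842}{798196 - 789096} = \frac{567842}{9100} = 567842 \cdot \frac{1}{9100} = \frac{283921}{4550}$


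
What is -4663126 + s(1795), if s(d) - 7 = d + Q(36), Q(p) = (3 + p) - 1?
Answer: -4661286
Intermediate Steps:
Q(p) = 2 + p
s(d) = 45 + d (s(d) = 7 + (d + (2 + 36)) = 7 + (d + 38) = 7 + (38 + d) = 45 + d)
-4663126 + s(1795) = -4663126 + (45 + 1795) = -4663126 + 1840 = -4661286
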